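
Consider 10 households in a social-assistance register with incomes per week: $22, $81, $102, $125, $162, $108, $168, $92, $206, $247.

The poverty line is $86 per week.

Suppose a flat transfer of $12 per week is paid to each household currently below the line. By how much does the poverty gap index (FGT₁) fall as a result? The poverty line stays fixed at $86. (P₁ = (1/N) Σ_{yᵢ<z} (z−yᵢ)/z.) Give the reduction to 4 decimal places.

Before: below the line — $22, $81; poverty gap index (FGT₁) = 0.080233.
After the $12 transfer: below the line — $34; poverty gap index (FGT₁) = 0.060465.
Reduction = 0.080233 − 0.060465 = 0.0198.

0.0198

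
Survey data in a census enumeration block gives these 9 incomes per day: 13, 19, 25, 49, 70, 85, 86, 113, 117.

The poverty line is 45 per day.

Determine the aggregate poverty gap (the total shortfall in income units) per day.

78

Incomes under z: 13, 19, 25 (q = 3 of N = 9).
Individual gaps: 45−13 = 32; 45−19 = 26; 45−25 = 20.
Aggregate gap = 78.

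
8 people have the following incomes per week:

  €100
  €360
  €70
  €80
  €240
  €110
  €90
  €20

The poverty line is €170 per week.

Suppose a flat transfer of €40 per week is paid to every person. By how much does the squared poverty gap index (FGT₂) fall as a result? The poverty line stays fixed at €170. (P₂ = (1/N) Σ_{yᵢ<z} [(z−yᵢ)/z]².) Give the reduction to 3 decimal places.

0.149

Before: below the line — €20, €70, €80, €90, €100, €110; squared poverty gap index (FGT₂) = 0.24005.
After the €40 transfer: below the line — €60, €110, €120, €130, €140, €150; squared poverty gap index (FGT₂) = 0.09126.
Reduction = 0.24005 − 0.09126 = 0.149.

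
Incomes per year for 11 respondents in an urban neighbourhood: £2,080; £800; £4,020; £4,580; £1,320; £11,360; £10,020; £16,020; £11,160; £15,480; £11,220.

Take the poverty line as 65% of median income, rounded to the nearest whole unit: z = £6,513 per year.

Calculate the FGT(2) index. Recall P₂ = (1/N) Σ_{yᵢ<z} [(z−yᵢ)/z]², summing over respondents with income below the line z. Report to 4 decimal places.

0.1912

Incomes under z: £800, £1,320, £2,080, £4,020, £4,580 (q = 5 of N = 11).
Relative gaps: (6513−800)/6513 = 0.8772; (6513−1320)/6513 = 0.7973; (6513−2080)/6513 = 0.6806; (6513−4020)/6513 = 0.3828; (6513−4580)/6513 = 0.2968.
Squared: 0.7694; 0.6357; 0.4633; 0.1465; 0.0881.
Sum = 2.103027; P₂ = 2.103027 / 11 = 0.1912.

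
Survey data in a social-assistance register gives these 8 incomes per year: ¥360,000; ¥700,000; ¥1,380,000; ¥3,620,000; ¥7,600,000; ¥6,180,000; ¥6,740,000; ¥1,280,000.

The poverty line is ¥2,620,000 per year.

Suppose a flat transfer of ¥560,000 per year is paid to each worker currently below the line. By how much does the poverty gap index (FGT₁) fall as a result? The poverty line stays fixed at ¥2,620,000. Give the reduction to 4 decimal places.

Before: below the line — ¥360,000, ¥700,000, ¥1,280,000, ¥1,380,000; poverty gap index (FGT₁) = 0.322519.
After the ¥560,000 transfer: below the line — ¥920,000, ¥1,260,000, ¥1,840,000, ¥1,940,000; poverty gap index (FGT₁) = 0.215649.
Reduction = 0.322519 − 0.215649 = 0.1069.

0.1069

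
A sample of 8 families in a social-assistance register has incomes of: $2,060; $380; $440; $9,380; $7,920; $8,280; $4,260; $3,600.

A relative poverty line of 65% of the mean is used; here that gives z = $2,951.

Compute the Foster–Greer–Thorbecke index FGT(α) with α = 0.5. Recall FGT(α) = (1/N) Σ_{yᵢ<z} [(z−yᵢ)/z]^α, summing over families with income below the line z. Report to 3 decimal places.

Incomes under z: $380, $440, $2,060 (q = 3 of N = 8).
Relative gaps: (2951−380)/2951 = 0.8712; (2951−440)/2951 = 0.8509; (2951−2060)/2951 = 0.3019.
Raised to α = 0.5: 0.93340; 0.92244; 0.54948.
Sum = 2.405321; FGT(0.5) = 2.405321 / 8 = 0.301.

0.301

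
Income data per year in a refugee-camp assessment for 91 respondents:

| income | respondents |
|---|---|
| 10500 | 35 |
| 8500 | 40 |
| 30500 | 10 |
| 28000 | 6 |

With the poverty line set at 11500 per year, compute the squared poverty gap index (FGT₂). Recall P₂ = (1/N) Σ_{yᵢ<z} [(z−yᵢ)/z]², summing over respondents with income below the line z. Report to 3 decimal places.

Poor units: 40×8500, 35×10500 (q = 75 of N = 91).
Shortfall ratios: (11500−8500)/11500 = 0.2609 (×40); (11500−10500)/11500 = 0.0870 (×35).
Squared: 0.0681 (×40); 0.0076 (×35).
Sum = 2.986767; P₂ = 2.986767 / 91 = 0.033.

0.033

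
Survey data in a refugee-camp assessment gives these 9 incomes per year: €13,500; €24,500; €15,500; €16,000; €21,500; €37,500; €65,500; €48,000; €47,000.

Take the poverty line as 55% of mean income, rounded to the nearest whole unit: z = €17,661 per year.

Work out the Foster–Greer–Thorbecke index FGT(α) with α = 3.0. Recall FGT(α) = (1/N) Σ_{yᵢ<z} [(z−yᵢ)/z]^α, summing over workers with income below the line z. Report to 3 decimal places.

Incomes under z: €13,500, €15,500, €16,000 (q = 3 of N = 9).
Shortfall ratios: (17661−13500)/17661 = 0.2356; (17661−15500)/17661 = 0.1224; (17661−16000)/17661 = 0.0940.
Raised to α = 3.0: 0.01308; 0.00183; 0.00083.
Sum = 0.015742; FGT(3.0) = 0.015742 / 9 = 0.002.

0.002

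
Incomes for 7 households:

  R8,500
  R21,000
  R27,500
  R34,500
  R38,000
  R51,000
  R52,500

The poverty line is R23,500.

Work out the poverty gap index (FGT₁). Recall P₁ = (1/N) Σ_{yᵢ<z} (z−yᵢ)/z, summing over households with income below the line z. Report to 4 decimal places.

Below the line: R8,500, R21,000 (q = 2 of N = 7).
Gap ratios (z−y)/z: (23500−8500)/23500 = 0.6383; (23500−21000)/23500 = 0.1064.
Sum of shortfalls = 0.744681; P₁ averages over all N: 0.744681 / 7 = 0.1064.

0.1064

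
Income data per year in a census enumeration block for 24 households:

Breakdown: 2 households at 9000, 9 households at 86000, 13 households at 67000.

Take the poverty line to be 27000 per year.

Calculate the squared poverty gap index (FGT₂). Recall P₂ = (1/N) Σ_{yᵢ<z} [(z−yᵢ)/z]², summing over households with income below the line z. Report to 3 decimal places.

0.037

Below the line: 2×9000 (q = 2 of N = 24).
Gap ratios (z−y)/z: (27000−9000)/27000 = 0.6667 (×2).
Squared: 0.4444 (×2).
Sum = 0.888889; P₂ = 0.888889 / 24 = 0.037.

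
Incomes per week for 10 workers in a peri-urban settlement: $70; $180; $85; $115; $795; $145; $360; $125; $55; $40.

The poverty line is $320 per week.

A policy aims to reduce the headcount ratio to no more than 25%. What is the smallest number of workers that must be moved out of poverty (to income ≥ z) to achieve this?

8 of the 10 workers are poor, so H = 8/10 = 0.800.
A headcount ratio of at most 25% allows at most ⌊0.25 × 10⌋ = 2 poor workers.
So at least 8 − 2 = 6 must be lifted.

6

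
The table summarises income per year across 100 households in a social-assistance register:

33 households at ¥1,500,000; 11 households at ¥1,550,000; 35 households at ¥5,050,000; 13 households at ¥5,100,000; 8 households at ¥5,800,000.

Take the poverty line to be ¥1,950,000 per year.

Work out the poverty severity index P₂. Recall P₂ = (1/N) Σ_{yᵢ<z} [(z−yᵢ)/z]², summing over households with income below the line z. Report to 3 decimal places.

Poor units: 33×¥1,500,000, 11×¥1,550,000 (q = 44 of N = 100).
Normalized shortfalls: (1950000−1500000)/1950000 = 0.2308 (×33); (1950000−1550000)/1950000 = 0.2051 (×11).
Squared: 0.0533 (×33); 0.0421 (×11).
Sum = 2.220250; P₂ = 2.220250 / 100 = 0.022.

0.022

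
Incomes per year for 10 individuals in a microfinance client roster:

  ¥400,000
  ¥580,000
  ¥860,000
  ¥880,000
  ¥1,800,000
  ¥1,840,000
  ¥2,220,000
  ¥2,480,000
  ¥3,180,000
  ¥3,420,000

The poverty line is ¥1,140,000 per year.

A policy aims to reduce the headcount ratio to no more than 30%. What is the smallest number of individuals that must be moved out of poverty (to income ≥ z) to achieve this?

1

Currently q = 4 of N = 10 are below the line (H = 0.400).
A headcount ratio of at most 30% allows at most ⌊0.30 × 10⌋ = 3 poor individuals.
So at least 4 − 3 = 1 must be lifted.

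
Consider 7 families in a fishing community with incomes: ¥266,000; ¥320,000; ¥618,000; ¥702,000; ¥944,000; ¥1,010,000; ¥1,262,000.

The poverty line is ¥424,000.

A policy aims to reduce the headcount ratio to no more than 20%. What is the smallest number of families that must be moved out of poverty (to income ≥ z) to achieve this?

1

2 of the 7 families are poor, so H = 2/7 = 0.286.
A headcount ratio of at most 20% allows at most ⌊0.20 × 7⌋ = 1 poor families.
So at least 2 − 1 = 1 must be lifted.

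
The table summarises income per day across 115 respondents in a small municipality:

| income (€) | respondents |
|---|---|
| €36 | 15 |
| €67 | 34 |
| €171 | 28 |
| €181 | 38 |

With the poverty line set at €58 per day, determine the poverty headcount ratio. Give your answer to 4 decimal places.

0.1304

15 of the 115 respondents have income below €58.
H = 15/115 = 0.1304.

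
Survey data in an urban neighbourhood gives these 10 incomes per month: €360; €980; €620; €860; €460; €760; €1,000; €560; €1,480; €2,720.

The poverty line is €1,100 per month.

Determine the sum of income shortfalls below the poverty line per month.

€3,200

Poor units: €360, €460, €560, €620, €760, €860, €980, €1,000 (q = 8 of N = 10).
Individual gaps: 1100−360 = 740; 1100−460 = 640; 1100−560 = 540; 1100−620 = 480; 1100−760 = 340; 1100−860 = 240; 1100−980 = 120; 1100−1000 = 100.
Aggregate gap = €3,200.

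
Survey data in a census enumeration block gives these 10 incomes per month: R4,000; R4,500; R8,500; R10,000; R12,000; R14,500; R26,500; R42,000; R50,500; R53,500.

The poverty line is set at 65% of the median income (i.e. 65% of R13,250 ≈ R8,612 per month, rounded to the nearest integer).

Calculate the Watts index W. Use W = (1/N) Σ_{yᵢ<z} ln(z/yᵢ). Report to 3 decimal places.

0.143

Poor units: R4,000, R4,500, R8,500 (q = 3 of N = 10).
Log shortfalls: ln(8612/4000) = 0.7669; ln(8612/4500) = 0.6491; ln(8612/8500) = 0.0131.
W = 1.429032 / 10 = 0.143.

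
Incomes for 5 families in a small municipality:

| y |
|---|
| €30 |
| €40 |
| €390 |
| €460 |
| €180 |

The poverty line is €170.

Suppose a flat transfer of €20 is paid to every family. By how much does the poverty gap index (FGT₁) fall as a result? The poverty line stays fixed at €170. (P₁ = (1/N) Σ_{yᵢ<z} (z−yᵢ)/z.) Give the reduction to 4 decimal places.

0.0471

Before: below the line — €30, €40; poverty gap index (FGT₁) = 0.317647.
After the €20 transfer: below the line — €50, €60; poverty gap index (FGT₁) = 0.270588.
Reduction = 0.317647 − 0.270588 = 0.0471.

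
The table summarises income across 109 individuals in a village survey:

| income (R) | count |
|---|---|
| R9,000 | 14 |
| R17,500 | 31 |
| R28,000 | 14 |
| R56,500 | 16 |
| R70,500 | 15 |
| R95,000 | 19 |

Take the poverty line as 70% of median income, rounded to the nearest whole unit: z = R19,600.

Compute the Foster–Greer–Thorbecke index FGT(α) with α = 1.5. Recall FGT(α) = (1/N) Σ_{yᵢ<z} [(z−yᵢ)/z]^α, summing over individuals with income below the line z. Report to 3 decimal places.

0.061

Below the line: 14×R9,000, 31×R17,500 (q = 45 of N = 109).
Relative gaps: (19600−9000)/19600 = 0.5408 (×14); (19600−17500)/19600 = 0.1071 (×31).
Raised to α = 1.5: 0.39772 (×14); 0.03507 (×31).
Sum = 6.655238; FGT(1.5) = 6.655238 / 109 = 0.061.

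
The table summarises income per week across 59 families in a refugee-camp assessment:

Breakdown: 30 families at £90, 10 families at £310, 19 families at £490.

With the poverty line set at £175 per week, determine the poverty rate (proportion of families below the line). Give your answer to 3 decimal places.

0.508

30 of the 59 families have income below £175.
H = 30/59 = 0.508.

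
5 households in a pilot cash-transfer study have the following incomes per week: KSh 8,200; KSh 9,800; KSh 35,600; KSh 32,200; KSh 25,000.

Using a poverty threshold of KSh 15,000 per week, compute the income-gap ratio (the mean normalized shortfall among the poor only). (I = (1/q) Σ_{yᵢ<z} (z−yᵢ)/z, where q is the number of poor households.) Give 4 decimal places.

Below the line: KSh 8,200, KSh 9,800 (q = 2 of N = 5).
Shortfall ratios (z−y)/z: 0.4533, 0.3467; sum = 0.800000.
The income-gap ratio divides by q (the poor only): 0.800000 / 2 = 0.4000.

0.4000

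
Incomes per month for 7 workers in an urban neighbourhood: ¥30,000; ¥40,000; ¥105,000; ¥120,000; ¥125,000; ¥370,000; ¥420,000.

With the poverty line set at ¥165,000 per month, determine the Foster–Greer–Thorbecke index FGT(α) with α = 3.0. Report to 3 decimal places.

0.152

Incomes under z: ¥30,000, ¥40,000, ¥105,000, ¥120,000, ¥125,000 (q = 5 of N = 7).
Gap ratios (z−y)/z: (165000−30000)/165000 = 0.8182; (165000−40000)/165000 = 0.7576; (165000−105000)/165000 = 0.3636; (165000−120000)/165000 = 0.2727; (165000−125000)/165000 = 0.2424.
Raised to α = 3.0: 0.54771; 0.43479; 0.04808; 0.02029; 0.01425.
Sum = 1.065114; FGT(3.0) = 1.065114 / 7 = 0.152.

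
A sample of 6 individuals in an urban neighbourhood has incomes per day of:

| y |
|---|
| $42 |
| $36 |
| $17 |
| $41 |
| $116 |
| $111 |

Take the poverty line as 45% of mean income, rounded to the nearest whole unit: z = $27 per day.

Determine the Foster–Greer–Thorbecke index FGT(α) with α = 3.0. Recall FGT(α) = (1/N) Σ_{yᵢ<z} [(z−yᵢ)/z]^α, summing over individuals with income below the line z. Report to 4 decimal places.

0.0085

Below z: $17 (q = 1 of N = 6).
Relative gaps: (27−17)/27 = 0.3704.
Raised to α = 3.0: 0.05081.
Sum = 0.050805; FGT(3.0) = 0.050805 / 6 = 0.0085.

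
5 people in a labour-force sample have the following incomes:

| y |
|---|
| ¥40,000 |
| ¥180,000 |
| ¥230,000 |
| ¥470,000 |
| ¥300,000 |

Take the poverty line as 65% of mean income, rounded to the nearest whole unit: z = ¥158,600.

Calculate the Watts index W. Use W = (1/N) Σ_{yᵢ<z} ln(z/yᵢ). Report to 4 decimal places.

0.2755

Poor units: ¥40,000 (q = 1 of N = 5).
Log gaps: ln(158600/40000) = 1.3775.
W = 1.377506 / 5 = 0.2755.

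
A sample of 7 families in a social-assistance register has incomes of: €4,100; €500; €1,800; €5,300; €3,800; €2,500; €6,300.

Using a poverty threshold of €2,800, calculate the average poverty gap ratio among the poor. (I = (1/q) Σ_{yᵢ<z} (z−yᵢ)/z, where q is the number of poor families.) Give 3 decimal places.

0.429

Poor units: €500, €1,800, €2,500 (q = 3 of N = 7).
Relative gaps: 0.8214, 0.3571, 0.1071; sum = 1.285714.
The income-gap ratio divides by q (the poor only): 1.285714 / 3 = 0.429.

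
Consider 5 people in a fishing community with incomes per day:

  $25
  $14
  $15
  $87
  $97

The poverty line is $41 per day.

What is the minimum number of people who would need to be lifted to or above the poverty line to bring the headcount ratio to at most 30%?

Currently q = 3 of N = 5 are below the line (H = 0.600).
A headcount ratio of at most 30% allows at most ⌊0.30 × 5⌋ = 1 poor people.
So at least 3 − 1 = 2 must be lifted.

2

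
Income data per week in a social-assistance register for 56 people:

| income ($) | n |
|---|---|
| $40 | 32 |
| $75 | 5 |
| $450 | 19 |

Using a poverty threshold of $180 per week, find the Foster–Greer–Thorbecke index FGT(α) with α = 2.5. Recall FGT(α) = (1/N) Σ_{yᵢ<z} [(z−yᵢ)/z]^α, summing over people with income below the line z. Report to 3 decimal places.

0.328

Poor units: 32×$40, 5×$75 (q = 37 of N = 56).
Gap ratios (z−y)/z: (180−40)/180 = 0.7778 (×32); (180−75)/180 = 0.5833 (×5).
Raised to α = 2.5: 0.53351 (×32); 0.25989 (×5).
Sum = 18.371630; FGT(2.5) = 18.371630 / 56 = 0.328.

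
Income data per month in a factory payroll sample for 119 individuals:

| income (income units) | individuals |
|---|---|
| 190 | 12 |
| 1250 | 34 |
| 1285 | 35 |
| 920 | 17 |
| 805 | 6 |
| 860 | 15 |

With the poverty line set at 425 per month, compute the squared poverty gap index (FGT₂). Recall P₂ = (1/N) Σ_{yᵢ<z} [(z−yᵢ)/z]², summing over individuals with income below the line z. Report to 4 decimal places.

0.0308

Incomes under z: 12×190 (q = 12 of N = 119).
Relative gaps: (425−190)/425 = 0.5529 (×12).
Squared: 0.3057 (×12).
Sum = 3.668927; P₂ = 3.668927 / 119 = 0.0308.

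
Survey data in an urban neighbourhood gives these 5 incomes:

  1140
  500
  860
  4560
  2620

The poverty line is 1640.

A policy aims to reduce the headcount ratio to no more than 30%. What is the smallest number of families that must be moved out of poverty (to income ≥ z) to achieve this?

3 of the 5 families are poor, so H = 3/5 = 0.600.
A headcount ratio of at most 30% allows at most ⌊0.30 × 5⌋ = 1 poor families.
So at least 3 − 1 = 2 must be lifted.

2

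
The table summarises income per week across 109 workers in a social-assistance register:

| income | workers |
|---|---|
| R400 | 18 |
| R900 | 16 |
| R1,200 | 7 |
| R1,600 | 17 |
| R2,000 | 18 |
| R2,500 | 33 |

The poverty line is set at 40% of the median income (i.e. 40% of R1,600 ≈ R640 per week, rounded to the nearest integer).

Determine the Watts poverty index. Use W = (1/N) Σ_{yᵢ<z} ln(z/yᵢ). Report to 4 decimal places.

Below z: 18×R400 (q = 18 of N = 109).
Log shortfalls: ln(640/400) = 0.4700 (×18).
W = 8.460065 / 109 = 0.0776.

0.0776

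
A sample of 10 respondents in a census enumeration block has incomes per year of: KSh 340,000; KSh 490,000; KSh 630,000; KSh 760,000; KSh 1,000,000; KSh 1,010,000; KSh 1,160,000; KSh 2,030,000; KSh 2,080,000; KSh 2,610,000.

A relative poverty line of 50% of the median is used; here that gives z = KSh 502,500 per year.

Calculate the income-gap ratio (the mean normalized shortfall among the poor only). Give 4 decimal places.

Below z: KSh 340,000, KSh 490,000 (q = 2 of N = 10).
Relative gaps: 0.3234, 0.0249; sum = 0.348259.
The income-gap ratio divides by q (the poor only): 0.348259 / 2 = 0.1741.

0.1741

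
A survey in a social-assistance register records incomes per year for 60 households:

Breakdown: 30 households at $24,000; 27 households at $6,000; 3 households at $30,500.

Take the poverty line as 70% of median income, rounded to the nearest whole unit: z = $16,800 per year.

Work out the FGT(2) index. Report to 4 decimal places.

Below the line: 27×$6,000 (q = 27 of N = 60).
Relative gaps: (16800−6000)/16800 = 0.6429 (×27).
Squared: 0.4133 (×27).
Sum = 11.158163; P₂ = 11.158163 / 60 = 0.1860.

0.1860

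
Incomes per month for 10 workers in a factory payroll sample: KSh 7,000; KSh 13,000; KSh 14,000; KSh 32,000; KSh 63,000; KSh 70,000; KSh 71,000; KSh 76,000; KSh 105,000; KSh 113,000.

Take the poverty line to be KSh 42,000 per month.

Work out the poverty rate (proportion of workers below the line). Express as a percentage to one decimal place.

4 of the 10 workers have income below KSh 42,000.
H = 4/10 = 40.0%.

40.0%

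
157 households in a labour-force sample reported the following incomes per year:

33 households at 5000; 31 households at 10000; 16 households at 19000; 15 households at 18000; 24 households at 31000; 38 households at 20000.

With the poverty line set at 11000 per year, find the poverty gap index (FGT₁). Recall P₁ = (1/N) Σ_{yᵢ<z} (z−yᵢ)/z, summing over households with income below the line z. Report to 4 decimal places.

Below z: 33×5000, 31×10000 (q = 64 of N = 157).
Shortfall ratios: (11000−5000)/11000 = 0.5455 (×33); (11000−10000)/11000 = 0.0909 (×31).
Σ = 20.818182. Dividing by the full population N = 157 gives P₁ = 0.1326.

0.1326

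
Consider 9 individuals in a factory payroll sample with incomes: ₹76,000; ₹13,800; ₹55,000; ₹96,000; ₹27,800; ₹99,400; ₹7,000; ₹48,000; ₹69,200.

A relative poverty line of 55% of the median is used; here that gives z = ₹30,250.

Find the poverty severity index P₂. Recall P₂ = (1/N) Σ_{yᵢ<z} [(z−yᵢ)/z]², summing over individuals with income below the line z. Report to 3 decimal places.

0.099

Below z: ₹7,000, ₹13,800, ₹27,800 (q = 3 of N = 9).
Normalized shortfalls: (30250−7000)/30250 = 0.7686; (30250−13800)/30250 = 0.5438; (30250−27800)/30250 = 0.0810.
Squared: 0.5907; 0.2957; 0.0066.
Sum = 0.893018; P₂ = 0.893018 / 9 = 0.099.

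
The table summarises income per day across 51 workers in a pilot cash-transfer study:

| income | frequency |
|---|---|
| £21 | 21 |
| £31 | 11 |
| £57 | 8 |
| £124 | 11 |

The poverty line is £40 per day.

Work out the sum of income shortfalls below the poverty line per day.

Below the line: 21×£21, 11×£31 (q = 32 of N = 51).
Individual gaps: 21×(40−21) = 399; 11×(40−31) = 99.
Aggregate gap = £498.

£498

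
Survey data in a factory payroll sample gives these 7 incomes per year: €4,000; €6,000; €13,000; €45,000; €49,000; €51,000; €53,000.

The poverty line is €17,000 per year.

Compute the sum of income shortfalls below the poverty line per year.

Below the line: €4,000, €6,000, €13,000 (q = 3 of N = 7).
Individual gaps: 17000−4000 = 13000; 17000−6000 = 11000; 17000−13000 = 4000.
Aggregate gap = €28,000.

€28,000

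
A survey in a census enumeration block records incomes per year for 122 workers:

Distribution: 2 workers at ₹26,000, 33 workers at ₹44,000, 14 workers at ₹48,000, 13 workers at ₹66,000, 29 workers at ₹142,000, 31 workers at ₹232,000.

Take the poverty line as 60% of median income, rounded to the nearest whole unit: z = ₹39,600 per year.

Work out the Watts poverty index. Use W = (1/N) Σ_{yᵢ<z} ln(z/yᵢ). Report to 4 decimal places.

0.0069

Below the line: 2×₹26,000 (q = 2 of N = 122).
Log gaps: ln(39600/26000) = 0.4207 (×2).
W = 0.841465 / 122 = 0.0069.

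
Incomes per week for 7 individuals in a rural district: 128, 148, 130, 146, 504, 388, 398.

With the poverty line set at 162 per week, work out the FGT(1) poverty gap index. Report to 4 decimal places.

Below the line: 128, 130, 146, 148 (q = 4 of N = 7).
Shortfall ratios: (162−128)/162 = 0.2099; (162−130)/162 = 0.1975; (162−146)/162 = 0.0988; (162−148)/162 = 0.0864.
Σ = 0.592593. Dividing by the full population N = 7 gives P₁ = 0.0847.

0.0847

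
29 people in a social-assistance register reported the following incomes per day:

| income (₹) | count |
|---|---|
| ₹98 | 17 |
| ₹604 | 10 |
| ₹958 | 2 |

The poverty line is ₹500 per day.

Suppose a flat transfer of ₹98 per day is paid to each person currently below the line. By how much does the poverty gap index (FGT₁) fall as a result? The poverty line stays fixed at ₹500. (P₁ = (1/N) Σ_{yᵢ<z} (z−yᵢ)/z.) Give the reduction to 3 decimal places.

0.115

Before: below the line — 17×₹98; poverty gap index (FGT₁) = 0.47131.
After the ₹98 transfer: below the line — 17×₹196; poverty gap index (FGT₁) = 0.35641.
Reduction = 0.47131 − 0.35641 = 0.115.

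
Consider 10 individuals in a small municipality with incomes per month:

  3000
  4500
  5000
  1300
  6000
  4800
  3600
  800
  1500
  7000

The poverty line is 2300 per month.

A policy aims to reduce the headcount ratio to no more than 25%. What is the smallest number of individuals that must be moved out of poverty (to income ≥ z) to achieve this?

Currently q = 3 of N = 10 are below the line (H = 0.300).
A headcount ratio of at most 25% allows at most ⌊0.25 × 10⌋ = 2 poor individuals.
So at least 3 − 2 = 1 must be lifted.

1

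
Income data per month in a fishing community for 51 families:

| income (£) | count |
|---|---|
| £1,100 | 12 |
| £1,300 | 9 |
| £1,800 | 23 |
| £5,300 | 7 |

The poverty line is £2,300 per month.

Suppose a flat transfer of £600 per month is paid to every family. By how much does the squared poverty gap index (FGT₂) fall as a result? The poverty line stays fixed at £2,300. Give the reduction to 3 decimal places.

Before: below the line — 12×£1,100, 9×£1,300, 23×£1,800; squared poverty gap index (FGT₂) = 0.11872.
After the £600 transfer: below the line — 12×£1,700, 9×£1,900; squared poverty gap index (FGT₂) = 0.02135.
Reduction = 0.11872 − 0.02135 = 0.097.

0.097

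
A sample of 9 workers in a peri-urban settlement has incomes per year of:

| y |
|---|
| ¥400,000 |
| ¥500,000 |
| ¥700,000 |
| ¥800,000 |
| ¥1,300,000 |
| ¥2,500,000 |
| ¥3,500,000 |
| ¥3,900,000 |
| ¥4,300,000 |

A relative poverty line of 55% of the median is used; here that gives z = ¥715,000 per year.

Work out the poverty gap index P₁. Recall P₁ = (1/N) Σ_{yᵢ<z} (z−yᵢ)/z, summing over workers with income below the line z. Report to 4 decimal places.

Below z: ¥400,000, ¥500,000, ¥700,000 (q = 3 of N = 9).
Gap ratios (z−y)/z: (715000−400000)/715000 = 0.4406; (715000−500000)/715000 = 0.3007; (715000−700000)/715000 = 0.0210.
Sum of shortfalls = 0.762238; P₁ averages over all N: 0.762238 / 9 = 0.0847.

0.0847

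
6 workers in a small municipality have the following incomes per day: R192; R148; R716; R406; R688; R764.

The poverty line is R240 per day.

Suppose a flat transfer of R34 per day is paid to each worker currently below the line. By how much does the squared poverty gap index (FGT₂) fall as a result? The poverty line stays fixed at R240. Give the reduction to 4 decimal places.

Before: below the line — R148, R192; squared poverty gap index (FGT₂) = 0.031157.
After the R34 transfer: below the line — R182, R226; squared poverty gap index (FGT₂) = 0.010301.
Reduction = 0.031157 − 0.010301 = 0.0209.

0.0209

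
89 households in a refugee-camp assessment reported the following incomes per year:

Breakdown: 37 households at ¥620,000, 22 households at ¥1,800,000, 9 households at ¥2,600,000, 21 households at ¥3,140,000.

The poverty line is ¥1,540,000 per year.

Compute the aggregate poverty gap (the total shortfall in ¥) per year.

¥34,040,000

Below z: 37×¥620,000 (q = 37 of N = 89).
Individual gaps: 37×(1540000−620000) = 34040000.
Aggregate gap = ¥34,040,000.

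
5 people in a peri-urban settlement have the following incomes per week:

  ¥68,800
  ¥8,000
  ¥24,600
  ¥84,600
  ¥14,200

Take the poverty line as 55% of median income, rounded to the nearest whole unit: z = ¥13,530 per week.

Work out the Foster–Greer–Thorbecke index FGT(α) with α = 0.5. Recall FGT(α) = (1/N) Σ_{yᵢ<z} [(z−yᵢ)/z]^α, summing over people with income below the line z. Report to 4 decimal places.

Below z: ¥8,000 (q = 1 of N = 5).
Normalized shortfalls: (13530−8000)/13530 = 0.4087.
Raised to α = 0.5: 0.63931.
Sum = 0.639313; FGT(0.5) = 0.639313 / 5 = 0.1279.

0.1279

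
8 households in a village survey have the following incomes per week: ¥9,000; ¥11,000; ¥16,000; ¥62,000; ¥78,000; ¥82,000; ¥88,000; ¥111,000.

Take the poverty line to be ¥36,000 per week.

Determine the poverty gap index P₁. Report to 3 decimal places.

0.250

Below the line: ¥9,000, ¥11,000, ¥16,000 (q = 3 of N = 8).
Gap ratios (z−y)/z: (36000−9000)/36000 = 0.7500; (36000−11000)/36000 = 0.6944; (36000−16000)/36000 = 0.5556.
Sum of shortfalls = 2.000000; P₁ averages over all N: 2.000000 / 8 = 0.250.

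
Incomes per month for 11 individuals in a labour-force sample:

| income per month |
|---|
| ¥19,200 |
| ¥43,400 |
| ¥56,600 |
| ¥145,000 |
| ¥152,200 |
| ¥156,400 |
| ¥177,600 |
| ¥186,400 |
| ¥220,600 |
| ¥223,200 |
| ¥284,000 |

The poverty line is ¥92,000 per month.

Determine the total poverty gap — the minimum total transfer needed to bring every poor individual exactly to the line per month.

¥156,800

Below z: ¥19,200, ¥43,400, ¥56,600 (q = 3 of N = 11).
Individual gaps: 92000−19200 = 72800; 92000−43400 = 48600; 92000−56600 = 35400.
Aggregate gap = ¥156,800.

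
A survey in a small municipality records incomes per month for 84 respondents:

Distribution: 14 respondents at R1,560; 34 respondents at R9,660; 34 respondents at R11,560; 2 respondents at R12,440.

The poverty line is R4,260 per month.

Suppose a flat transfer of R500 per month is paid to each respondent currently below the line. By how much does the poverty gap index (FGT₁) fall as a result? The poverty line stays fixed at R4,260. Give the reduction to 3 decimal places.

Before: below the line — 14×R1,560; poverty gap index (FGT₁) = 0.10563.
After the R500 transfer: below the line — 14×R2,060; poverty gap index (FGT₁) = 0.08607.
Reduction = 0.10563 − 0.08607 = 0.020.

0.020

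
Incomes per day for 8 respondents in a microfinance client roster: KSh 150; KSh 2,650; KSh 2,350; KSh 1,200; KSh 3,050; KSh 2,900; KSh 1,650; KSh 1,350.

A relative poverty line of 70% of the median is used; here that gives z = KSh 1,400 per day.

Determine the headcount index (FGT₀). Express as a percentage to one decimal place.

3 of the 8 respondents have income below KSh 1,400.
H = 3/8 = 37.5%.

37.5%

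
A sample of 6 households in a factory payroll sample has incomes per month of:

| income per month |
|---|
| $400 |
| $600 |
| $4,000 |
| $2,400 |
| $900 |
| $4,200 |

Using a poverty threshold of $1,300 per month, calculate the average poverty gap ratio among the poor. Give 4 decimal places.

0.5128

Below the line: $400, $600, $900 (q = 3 of N = 6).
Shortfall ratios (z−y)/z: 0.6923, 0.5385, 0.3077; sum = 1.538462.
I averages over the q = 3 poor units only: 1.538462 / 3 = 0.5128.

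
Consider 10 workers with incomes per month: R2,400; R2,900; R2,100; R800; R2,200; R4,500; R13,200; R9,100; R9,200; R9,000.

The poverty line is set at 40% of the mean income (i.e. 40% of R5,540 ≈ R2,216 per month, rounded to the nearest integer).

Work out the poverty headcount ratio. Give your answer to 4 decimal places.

0.3000

3 of the 10 workers have income below R2,216.
H = 3/10 = 0.3000.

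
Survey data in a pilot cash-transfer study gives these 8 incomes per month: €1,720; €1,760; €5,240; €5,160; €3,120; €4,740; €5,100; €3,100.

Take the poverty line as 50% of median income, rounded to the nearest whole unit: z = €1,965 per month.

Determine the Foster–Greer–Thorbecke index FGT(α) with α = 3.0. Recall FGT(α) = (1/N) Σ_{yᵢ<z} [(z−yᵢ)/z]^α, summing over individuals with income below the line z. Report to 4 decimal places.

0.0004

Below the line: €1,720, €1,760 (q = 2 of N = 8).
Relative gaps: (1965−1720)/1965 = 0.1247; (1965−1760)/1965 = 0.1043.
Raised to α = 3.0: 0.00194; 0.00114.
Sum = 0.003074; FGT(3.0) = 0.003074 / 8 = 0.0004.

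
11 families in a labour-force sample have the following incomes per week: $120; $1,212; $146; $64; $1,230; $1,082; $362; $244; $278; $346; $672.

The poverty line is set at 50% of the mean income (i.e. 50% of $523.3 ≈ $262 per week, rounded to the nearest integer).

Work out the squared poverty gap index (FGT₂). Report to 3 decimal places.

0.097

Below the line: $64, $120, $146, $244 (q = 4 of N = 11).
Shortfall ratios: (262−64)/262 = 0.7557; (262−120)/262 = 0.5420; (262−146)/262 = 0.4427; (262−244)/262 = 0.0687.
Squared: 0.5711; 0.2937; 0.1960; 0.0047.
Sum = 1.065614; P₂ = 1.065614 / 11 = 0.097.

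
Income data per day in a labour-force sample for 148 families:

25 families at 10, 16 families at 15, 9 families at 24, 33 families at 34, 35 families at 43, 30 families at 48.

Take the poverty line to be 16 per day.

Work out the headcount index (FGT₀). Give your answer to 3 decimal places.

0.277

41 of the 148 families have income below 16.
H = 41/148 = 0.277.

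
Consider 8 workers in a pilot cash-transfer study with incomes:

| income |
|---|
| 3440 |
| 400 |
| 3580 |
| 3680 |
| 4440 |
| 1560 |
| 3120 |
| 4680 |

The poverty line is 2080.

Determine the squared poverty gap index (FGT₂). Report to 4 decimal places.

Below the line: 400, 1560 (q = 2 of N = 8).
Relative gaps: (2080−400)/2080 = 0.8077; (2080−1560)/2080 = 0.2500.
Squared: 0.6524; 0.0625.
Sum = 0.714867; P₂ = 0.714867 / 8 = 0.0894.

0.0894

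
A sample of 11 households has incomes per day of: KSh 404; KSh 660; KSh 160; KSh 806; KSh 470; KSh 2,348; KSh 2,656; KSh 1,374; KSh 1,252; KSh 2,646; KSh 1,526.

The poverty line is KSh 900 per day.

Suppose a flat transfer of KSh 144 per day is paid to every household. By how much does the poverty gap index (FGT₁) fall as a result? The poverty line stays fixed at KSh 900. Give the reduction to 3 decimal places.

Before: below the line — KSh 160, KSh 404, KSh 470, KSh 660, KSh 806; poverty gap index (FGT₁) = 0.20202.
After the KSh 144 transfer: below the line — KSh 304, KSh 548, KSh 614, KSh 804; poverty gap index (FGT₁) = 0.13434.
Reduction = 0.20202 − 0.13434 = 0.068.

0.068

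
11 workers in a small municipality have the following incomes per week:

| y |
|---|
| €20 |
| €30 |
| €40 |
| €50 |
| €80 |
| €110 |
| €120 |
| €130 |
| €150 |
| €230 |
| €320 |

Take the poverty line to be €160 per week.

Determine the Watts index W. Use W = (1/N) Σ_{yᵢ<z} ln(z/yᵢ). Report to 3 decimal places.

0.721

Below the line: €20, €30, €40, €50, €80, €110, €120, €130, €150 (q = 9 of N = 11).
Log gaps: ln(160/20) = 2.0794; ln(160/30) = 1.6740; ln(160/40) = 1.3863; ln(160/50) = 1.1632; ln(160/80) = 0.6931; ln(160/110) = 0.3747; ln(160/120) = 0.2877; ln(160/130) = 0.2076; ln(160/150) = 0.0645.
W = 7.930564 / 11 = 0.721.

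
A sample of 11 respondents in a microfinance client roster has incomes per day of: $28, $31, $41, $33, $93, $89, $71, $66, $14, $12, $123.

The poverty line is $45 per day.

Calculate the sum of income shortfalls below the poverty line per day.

$111

Incomes under z: $12, $14, $28, $31, $33, $41 (q = 6 of N = 11).
Individual gaps: 45−12 = 33; 45−14 = 31; 45−28 = 17; 45−31 = 14; 45−33 = 12; 45−41 = 4.
Aggregate gap = $111.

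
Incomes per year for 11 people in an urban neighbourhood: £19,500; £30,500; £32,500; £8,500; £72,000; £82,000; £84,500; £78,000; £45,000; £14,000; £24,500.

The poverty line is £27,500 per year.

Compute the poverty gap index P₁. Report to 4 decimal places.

Below the line: £8,500, £14,000, £19,500, £24,500 (q = 4 of N = 11).
Normalized shortfalls: (27500−8500)/27500 = 0.6909; (27500−14000)/27500 = 0.4909; (27500−19500)/27500 = 0.2909; (27500−24500)/27500 = 0.1091.
Sum of shortfalls = 1.581818; P₁ averages over all N: 1.581818 / 11 = 0.1438.

0.1438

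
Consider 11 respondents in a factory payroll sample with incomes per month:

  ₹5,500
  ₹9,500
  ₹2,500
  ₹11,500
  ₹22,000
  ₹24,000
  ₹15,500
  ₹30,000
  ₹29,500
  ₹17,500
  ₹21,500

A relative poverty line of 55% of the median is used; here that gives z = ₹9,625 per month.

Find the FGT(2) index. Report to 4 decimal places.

0.0665

Poor units: ₹2,500, ₹5,500, ₹9,500 (q = 3 of N = 11).
Relative gaps: (9625−2500)/9625 = 0.7403; (9625−5500)/9625 = 0.4286; (9625−9500)/9625 = 0.0130.
Squared: 0.5480; 0.1837; 0.0002.
Sum = 0.731827; P₂ = 0.731827 / 11 = 0.0665.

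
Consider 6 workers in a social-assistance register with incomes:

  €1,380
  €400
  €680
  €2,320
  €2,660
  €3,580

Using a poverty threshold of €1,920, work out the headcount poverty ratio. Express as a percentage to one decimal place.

3 of the 6 workers have income below €1,920.
H = 3/6 = 50.0%.

50.0%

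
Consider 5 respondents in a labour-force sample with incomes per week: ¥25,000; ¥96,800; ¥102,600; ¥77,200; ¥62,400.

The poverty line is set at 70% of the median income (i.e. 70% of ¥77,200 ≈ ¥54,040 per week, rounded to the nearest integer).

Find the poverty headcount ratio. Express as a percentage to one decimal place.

1 of the 5 respondents have income below ¥54,040.
H = 1/5 = 20.0%.

20.0%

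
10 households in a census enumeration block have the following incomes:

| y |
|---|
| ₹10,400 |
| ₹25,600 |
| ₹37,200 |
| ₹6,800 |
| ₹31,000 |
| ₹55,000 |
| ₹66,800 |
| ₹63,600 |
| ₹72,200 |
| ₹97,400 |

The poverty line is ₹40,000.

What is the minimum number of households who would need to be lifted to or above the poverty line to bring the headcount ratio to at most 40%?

Currently q = 5 of N = 10 are below the line (H = 0.500).
A headcount ratio of at most 40% allows at most ⌊0.40 × 10⌋ = 4 poor households.
So at least 5 − 4 = 1 must be lifted.

1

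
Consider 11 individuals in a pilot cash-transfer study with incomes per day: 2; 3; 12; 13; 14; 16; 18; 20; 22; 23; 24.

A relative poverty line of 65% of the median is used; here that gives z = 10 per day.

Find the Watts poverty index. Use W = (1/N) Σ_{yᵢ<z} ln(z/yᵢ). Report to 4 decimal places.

0.2558

Incomes under z: 2, 3 (q = 2 of N = 11).
Log gaps: ln(10/2) = 1.6094; ln(10/3) = 1.2040.
W = 2.813411 / 11 = 0.2558.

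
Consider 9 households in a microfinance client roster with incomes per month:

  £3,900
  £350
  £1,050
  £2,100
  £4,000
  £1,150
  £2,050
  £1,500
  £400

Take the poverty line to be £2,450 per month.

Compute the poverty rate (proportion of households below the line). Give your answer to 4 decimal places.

0.7778

7 of the 9 households have income below £2,450.
H = 7/9 = 0.7778.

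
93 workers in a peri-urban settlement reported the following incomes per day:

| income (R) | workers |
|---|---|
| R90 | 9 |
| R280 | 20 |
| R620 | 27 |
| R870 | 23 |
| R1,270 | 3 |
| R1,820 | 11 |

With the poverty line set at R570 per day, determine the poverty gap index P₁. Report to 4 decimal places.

Below z: 9×R90, 20×R280 (q = 29 of N = 93).
Normalized shortfalls: (570−90)/570 = 0.8421 (×9); (570−280)/570 = 0.5088 (×20).
Σ = 17.754386. Dividing by the full population N = 93 gives P₁ = 0.1909.

0.1909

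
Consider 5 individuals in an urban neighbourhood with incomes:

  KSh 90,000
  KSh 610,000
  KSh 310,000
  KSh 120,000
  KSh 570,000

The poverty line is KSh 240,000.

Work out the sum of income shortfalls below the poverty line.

Below z: KSh 90,000, KSh 120,000 (q = 2 of N = 5).
Individual gaps: 240000−90000 = 150000; 240000−120000 = 120000.
Aggregate gap = KSh 270,000.

KSh 270,000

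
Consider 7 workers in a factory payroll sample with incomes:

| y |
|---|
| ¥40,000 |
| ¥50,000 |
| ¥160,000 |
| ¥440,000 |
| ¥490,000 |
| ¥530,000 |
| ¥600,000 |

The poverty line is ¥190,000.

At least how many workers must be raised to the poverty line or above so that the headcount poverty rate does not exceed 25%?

2

Currently q = 3 of N = 7 are below the line (H = 0.429).
A headcount ratio of at most 25% allows at most ⌊0.25 × 7⌋ = 1 poor workers.
So at least 3 − 1 = 2 must be lifted.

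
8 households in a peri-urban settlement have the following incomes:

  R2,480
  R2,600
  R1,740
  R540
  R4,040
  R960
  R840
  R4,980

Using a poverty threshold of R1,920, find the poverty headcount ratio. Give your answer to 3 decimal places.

4 of the 8 households have income below R1,920.
H = 4/8 = 0.500.

0.500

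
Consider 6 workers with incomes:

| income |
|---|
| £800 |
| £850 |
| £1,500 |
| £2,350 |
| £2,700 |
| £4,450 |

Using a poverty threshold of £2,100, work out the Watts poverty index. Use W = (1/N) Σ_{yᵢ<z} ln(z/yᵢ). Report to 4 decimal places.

0.3677

Incomes under z: £800, £850, £1,500 (q = 3 of N = 6).
Log shortfalls: ln(2100/800) = 0.9651; ln(2100/850) = 0.9045; ln(2100/1500) = 0.3365.
W = 2.206009 / 6 = 0.3677.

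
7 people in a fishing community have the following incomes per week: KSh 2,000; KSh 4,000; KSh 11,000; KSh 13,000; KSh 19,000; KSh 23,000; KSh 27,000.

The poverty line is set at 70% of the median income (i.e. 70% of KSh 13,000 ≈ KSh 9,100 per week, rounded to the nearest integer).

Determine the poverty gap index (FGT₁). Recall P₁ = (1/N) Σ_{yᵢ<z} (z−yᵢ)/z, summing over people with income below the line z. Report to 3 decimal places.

Poor units: KSh 2,000, KSh 4,000 (q = 2 of N = 7).
Normalized shortfalls: (9100−2000)/9100 = 0.7802; (9100−4000)/9100 = 0.5604.
Sum of shortfalls = 1.340659; P₁ averages over all N: 1.340659 / 7 = 0.192.

0.192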